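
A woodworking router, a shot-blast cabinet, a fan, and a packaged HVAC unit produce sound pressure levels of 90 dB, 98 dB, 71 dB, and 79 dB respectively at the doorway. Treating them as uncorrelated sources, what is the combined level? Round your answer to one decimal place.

For uncorrelated sources the intensities add, so convert each level to linear form, sum, and take 10·log₁₀ of the total.
Σ 10^(L/10) = 10^(90/10) + 10^(98/10) + 10^(71/10) + 10^(79/10) = 7.402e+09.
L_total = 10·log₁₀(7.402e+09) = 98.69 dB.

98.7 dB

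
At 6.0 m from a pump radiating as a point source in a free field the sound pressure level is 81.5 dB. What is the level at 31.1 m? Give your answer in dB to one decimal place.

67.2 dB

For a point source, L₂ = L₁ − 20·log₁₀(r₂/r₁).
L₂ = 81.5 − 20·log₁₀(31.1/6.0) = 81.5 − 14.292 = 67.21 dB.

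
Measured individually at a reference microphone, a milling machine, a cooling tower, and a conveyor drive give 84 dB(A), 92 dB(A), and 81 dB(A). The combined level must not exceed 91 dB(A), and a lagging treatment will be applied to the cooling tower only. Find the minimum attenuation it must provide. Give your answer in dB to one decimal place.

Fixed contribution from the other sources: Σ 10^(L/10) = 10^(84/10) + 10^(81/10) = 3.771e+08 (85.76 dB(A)).
The limit corresponds to 10^(91/10) = 1.259e+09; subtracting the fixed part leaves 8.818e+08 for the cooling tower, i.e. 89.45 dB(A).
So the cooling tower must be reduced from 92 to 89.45 dB(A): IL = 2.55 dB.

2.5 dB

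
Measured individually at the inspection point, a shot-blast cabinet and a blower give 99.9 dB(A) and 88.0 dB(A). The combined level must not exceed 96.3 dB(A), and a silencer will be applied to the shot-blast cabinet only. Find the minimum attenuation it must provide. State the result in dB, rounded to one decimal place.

4.3 dB

Fixed contribution from the other source: Σ 10^(L/10) = 10^(88.0/10) = 6.310e+08 (88.00 dB(A)).
To meet 96.3 dB(A) overall, the treated shot-blast cabinet may contribute at most 10^(96.3/10) − 6.310e+08 = 3.635e+09, i.e. 95.60 dB(A).
Required insertion loss = 99.9 − 95.60 = 4.30 dB.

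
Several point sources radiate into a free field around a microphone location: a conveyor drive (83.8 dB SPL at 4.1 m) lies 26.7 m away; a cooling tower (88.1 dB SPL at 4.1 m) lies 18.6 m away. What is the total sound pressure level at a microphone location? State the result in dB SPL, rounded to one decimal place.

Apply inverse-square spreading to bring every level to the receiver, then sum 10^(L/10).
conveyor drive: 83.8 − 20·log₁₀(26.7/4.1) = 83.8 − 16.27 = 67.53 dB SPL.
cooling tower: 88.1 − 20·log₁₀(18.6/4.1) = 88.1 − 13.13 = 74.97 dB SPL.
Σ 10^(L/10) = 3.703e+07 → L_total = 10·log₁₀(3.703e+07) = 75.69 dB SPL.

75.7 dB SPL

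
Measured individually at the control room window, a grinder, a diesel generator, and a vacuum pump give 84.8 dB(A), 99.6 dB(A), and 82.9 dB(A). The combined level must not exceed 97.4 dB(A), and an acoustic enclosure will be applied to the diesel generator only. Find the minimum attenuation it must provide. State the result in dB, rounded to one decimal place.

Everything except the diesel generator sums to 10^(84.8/10) + 10^(82.9/10) = 4.970e+08 in linear terms, 86.96 dB(A).
The limit corresponds to 10^(97.4/10) = 5.495e+09; subtracting the fixed part leaves 4.998e+09 for the diesel generator, i.e. 96.99 dB(A).
So the diesel generator must be reduced from 99.6 to 96.99 dB(A): IL = 2.61 dB.

2.6 dB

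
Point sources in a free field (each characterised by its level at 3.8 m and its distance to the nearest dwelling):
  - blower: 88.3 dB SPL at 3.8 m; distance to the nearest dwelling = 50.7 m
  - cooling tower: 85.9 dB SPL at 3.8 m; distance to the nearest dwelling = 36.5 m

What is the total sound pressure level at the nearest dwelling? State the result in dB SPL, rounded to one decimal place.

69.0 dB SPL

Propagate each source to the receiver with L = L_ref − 20·log₁₀(r/r_ref), then add intensities.
blower: 88.3 − 20·log₁₀(50.7/3.8) = 88.3 − 22.50 = 65.80 dB SPL.
cooling tower: 85.9 − 20·log₁₀(36.5/3.8) = 85.9 − 19.65 = 66.25 dB SPL.
Σ 10^(L/10) = 8.015e+06 → L_total = 10·log₁₀(8.015e+06) = 69.04 dB SPL.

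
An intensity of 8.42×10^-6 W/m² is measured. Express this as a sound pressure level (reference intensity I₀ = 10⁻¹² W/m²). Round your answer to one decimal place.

69.3 dB

Dividing by I₀ shifts the exponent by 12: I/I₀ = 8.42×10^6.
L = 10·(0.9253 + 6) = 69.25 dB.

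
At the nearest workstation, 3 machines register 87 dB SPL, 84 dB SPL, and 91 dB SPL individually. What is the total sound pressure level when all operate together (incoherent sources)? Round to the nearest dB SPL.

Incoherent sources combine by intensity addition: L_total = 10·log₁₀(Σ 10^(L_i/10)).
Σ 10^(L/10) = 10^(87/10) + 10^(84/10) + 10^(91/10) = 2.011e+09.
L_total = 10·log₁₀(2.011e+09) = 93.03 dB SPL.

93 dB SPL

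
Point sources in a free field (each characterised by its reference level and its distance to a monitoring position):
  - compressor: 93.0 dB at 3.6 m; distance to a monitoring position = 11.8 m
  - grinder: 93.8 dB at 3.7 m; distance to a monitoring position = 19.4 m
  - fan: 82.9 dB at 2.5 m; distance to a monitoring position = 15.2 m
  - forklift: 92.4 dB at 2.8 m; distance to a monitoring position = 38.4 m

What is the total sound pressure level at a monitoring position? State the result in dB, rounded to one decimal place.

84.6 dB

First find each source's level at the receiver (point-source: −20·log₁₀(r/r_ref)), then combine on an intensity basis.
compressor: 93.0 − 20·log₁₀(11.8/3.6) = 93.0 − 10.31 = 82.69 dB.
grinder: 93.8 − 20·log₁₀(19.4/3.7) = 93.8 − 14.39 = 79.41 dB.
fan: 82.9 − 20·log₁₀(15.2/2.5) = 82.9 − 15.68 = 67.22 dB.
forklift: 92.4 − 20·log₁₀(38.4/2.8) = 92.4 − 22.74 = 69.66 dB.
Σ 10^(L/10) = 2.875e+08 → L_total = 10·log₁₀(2.875e+08) = 84.59 dB.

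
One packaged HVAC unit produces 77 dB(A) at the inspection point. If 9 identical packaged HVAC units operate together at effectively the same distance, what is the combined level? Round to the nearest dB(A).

N identical incoherent sources raise the level by 10·log₁₀ N.
L_total = 77 + 10·log₁₀(9) = 77 + 9.542 = 86.54 dB(A).

87 dB(A)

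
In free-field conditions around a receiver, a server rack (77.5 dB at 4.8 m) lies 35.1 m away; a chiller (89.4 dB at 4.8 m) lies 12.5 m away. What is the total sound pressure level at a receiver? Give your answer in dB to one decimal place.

Propagate each source to the receiver with L = L_ref − 20·log₁₀(r/r_ref), then add intensities.
server rack: 77.5 − 20·log₁₀(35.1/4.8) = 77.5 − 17.28 = 60.22 dB.
chiller: 89.4 − 20·log₁₀(12.5/4.8) = 89.4 − 8.31 = 81.09 dB.
Σ 10^(L/10) = 1.295e+08 → L_total = 10·log₁₀(1.295e+08) = 81.12 dB.

81.1 dB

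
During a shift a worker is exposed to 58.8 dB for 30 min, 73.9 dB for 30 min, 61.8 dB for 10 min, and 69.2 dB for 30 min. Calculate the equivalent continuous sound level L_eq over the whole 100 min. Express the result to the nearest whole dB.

70 dB

Weight each interval's intensity by its duration and average over T = 100 min:
Σ tᵢ·10^(Lᵢ/10) = 30·10^(58.8/10) + 30·10^(73.9/10) + 10·10^(61.8/10) + 30·10^(69.2/10) = 1.024e+09.
L_eq = 10·log₁₀(1.024e+09/100) = 70.10 dB.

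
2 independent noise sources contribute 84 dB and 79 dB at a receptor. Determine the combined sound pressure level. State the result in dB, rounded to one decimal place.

85.2 dB

For uncorrelated sources the intensities add, so convert each level to linear form, sum, and take 10·log₁₀ of the total.
Σ 10^(L/10) = 10^(84/10) + 10^(79/10) = 3.306e+08.
L_total = 10·log₁₀(3.306e+08) = 85.19 dB.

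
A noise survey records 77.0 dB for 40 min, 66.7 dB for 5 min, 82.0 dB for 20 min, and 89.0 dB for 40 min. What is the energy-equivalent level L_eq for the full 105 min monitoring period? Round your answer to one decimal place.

Weight each interval's intensity by its duration and average over T = 105 min:
Σ tᵢ·10^(Lᵢ/10) = 40·10^(77.0/10) + 5·10^(66.7/10) + 20·10^(82.0/10) + 40·10^(89.0/10) = 3.697e+10.
L_eq = 10·log₁₀(3.697e+10/105) = 85.47 dB.

85.5 dB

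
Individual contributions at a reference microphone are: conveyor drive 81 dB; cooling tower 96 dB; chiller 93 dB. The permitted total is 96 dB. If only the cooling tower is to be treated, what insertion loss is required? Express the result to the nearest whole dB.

Everything except the cooling tower sums to 10^(81/10) + 10^(93/10) = 2.121e+09 in linear terms, 93.27 dB.
To meet 96 dB overall, the treated cooling tower may contribute at most 10^(96/10) − 2.121e+09 = 1.860e+09, i.e. 92.69 dB.
Required insertion loss = 96 − 92.69 = 3.31 dB.

3 dB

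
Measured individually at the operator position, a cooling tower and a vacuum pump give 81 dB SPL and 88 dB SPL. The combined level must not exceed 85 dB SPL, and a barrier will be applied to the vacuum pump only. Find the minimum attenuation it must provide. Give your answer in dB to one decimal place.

The untreated sources together contribute 10^(81/10) = 1.259e+08, i.e. 81.00 dB SPL.
To meet 85 dB SPL overall, the treated vacuum pump may contribute at most 10^(85/10) − 1.259e+08 = 1.903e+08, i.e. 82.80 dB SPL.
Required insertion loss = 88 − 82.80 = 5.20 dB.

5.2 dB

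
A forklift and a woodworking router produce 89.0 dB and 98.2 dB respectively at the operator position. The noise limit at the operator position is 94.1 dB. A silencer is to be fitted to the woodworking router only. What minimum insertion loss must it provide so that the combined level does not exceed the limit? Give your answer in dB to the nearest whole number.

6 dB

Fixed contribution from the other source: Σ 10^(L/10) = 10^(89.0/10) = 7.943e+08 (89.00 dB).
To meet 94.1 dB overall, the treated woodworking router may contribute at most 10^(94.1/10) − 7.943e+08 = 1.776e+09, i.e. 92.49 dB.
Required insertion loss = 98.2 − 92.49 = 5.71 dB.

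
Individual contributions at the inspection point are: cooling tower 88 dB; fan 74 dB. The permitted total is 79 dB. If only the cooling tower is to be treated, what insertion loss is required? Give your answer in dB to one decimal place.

10.7 dB

The untreated sources together contribute 10^(74/10) = 2.512e+07, i.e. 74.00 dB.
The limit corresponds to 10^(79/10) = 7.943e+07; subtracting the fixed part leaves 5.431e+07 for the cooling tower, i.e. 77.35 dB.
So the cooling tower must be reduced from 88 to 77.35 dB: IL = 10.65 dB.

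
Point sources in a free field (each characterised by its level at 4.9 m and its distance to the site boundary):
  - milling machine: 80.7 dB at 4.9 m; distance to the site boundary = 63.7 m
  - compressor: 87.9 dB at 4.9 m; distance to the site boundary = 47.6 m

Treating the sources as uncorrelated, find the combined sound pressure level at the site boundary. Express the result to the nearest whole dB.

Apply inverse-square spreading to bring every level to the receiver, then sum 10^(L/10).
milling machine: 80.7 − 20·log₁₀(63.7/4.9) = 80.7 − 22.28 = 58.42 dB.
compressor: 87.9 − 20·log₁₀(47.6/4.9) = 87.9 − 19.75 = 68.15 dB.
Σ 10^(L/10) = 7.229e+06 → L_total = 10·log₁₀(7.229e+06) = 68.59 dB.

69 dB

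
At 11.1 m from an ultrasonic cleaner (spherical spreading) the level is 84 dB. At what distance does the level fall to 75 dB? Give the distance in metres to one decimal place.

The 9.0 dB drop corresponds to a distance ratio of 10^(9.0/20) for a point source.
r₂ = 11.1·10^((84−75)/20) = 11.1·10^(9.0/20) = 31.28 m.

31.3 m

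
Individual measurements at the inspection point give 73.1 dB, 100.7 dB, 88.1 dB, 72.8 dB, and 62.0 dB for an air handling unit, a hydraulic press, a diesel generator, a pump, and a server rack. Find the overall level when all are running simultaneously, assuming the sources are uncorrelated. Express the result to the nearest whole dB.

101 dB

Incoherent sources combine by intensity addition: L_total = 10·log₁₀(Σ 10^(L_i/10)).
Σ 10^(L/10) = 10^(73.1/10) + 10^(100.7/10) + 10^(88.1/10) + 10^(72.8/10) + 10^(62.0/10) = 1.244e+10.
L_total = 10·log₁₀(1.244e+10) = 100.95 dB.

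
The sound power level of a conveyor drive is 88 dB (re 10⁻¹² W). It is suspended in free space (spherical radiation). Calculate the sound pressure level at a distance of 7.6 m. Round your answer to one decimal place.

The power spreads over a sphere of area 4π·r², so L_p = L_w − 10·log₁₀(4π·r²).
4π·r² = 725.8 m², 10·log₁₀ of that is 28.608 dB.
L_p = 88 − 28.608 = 59.39 dB.

59.4 dB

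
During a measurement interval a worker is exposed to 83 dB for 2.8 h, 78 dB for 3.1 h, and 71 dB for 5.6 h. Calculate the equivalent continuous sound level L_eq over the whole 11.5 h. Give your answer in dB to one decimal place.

78.6 dB

The energy average is taken in the linear domain: L_eq = 10·log₁₀[(Σ tᵢ·10^(Lᵢ/10))/T], T = 11.5 h.
Σ tᵢ·10^(Lᵢ/10) = 2.8·10^(83/10) + 3.1·10^(78/10) + 5.6·10^(71/10) = 8.248e+08.
L_eq = 10·log₁₀(8.248e+08/11.5) = 78.56 dB.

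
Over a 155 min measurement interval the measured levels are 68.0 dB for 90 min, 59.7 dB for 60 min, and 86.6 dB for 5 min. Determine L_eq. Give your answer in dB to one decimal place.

Weight each interval's intensity by its duration and average over T = 155 min:
Σ tᵢ·10^(Lᵢ/10) = 90·10^(68.0/10) + 60·10^(59.7/10) + 5·10^(86.6/10) = 2.909e+09.
L_eq = 10·log₁₀(2.909e+09/155) = 72.73 dB.

72.7 dB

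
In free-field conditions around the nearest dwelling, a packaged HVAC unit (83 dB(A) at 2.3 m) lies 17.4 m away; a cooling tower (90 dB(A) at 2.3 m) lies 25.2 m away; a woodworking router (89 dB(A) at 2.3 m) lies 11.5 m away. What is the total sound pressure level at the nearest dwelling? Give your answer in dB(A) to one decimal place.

76.4 dB(A)

Propagate each source to the receiver with L = L_ref − 20·log₁₀(r/r_ref), then add intensities.
packaged HVAC unit: 83 − 20·log₁₀(17.4/2.3) = 83 − 17.58 = 65.42 dB(A).
cooling tower: 90 − 20·log₁₀(25.2/2.3) = 90 − 20.79 = 69.21 dB(A).
woodworking router: 89 − 20·log₁₀(11.5/2.3) = 89 − 13.98 = 75.02 dB(A).
Σ 10^(L/10) = 4.359e+07 → L_total = 10·log₁₀(4.359e+07) = 76.39 dB(A).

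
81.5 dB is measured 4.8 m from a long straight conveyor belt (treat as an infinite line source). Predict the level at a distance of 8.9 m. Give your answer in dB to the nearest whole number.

Cylindrical spreading from a line source gives a 10·log₁₀(r₂/r₁) drop.
L₂ = 81.5 − 10·log₁₀(8.9/4.8) = 81.5 − 2.681 = 78.82 dB.

79 dB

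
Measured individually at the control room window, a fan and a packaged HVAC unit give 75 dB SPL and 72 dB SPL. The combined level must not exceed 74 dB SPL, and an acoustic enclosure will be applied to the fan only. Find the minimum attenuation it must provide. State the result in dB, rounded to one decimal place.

Everything except the fan sums to 10^(72/10) = 1.585e+07 in linear terms, 72.00 dB SPL.
The limit corresponds to 10^(74/10) = 2.512e+07; subtracting the fixed part leaves 9.270e+06 for the fan, i.e. 69.67 dB SPL.
So the fan must be reduced from 75 to 69.67 dB SPL: IL = 5.33 dB.

5.3 dB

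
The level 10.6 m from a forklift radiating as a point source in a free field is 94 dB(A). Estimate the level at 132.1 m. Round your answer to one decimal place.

72.1 dB(A)

Point-source attenuation: ΔL = 20·log₁₀(r₂/r₁) = 20·log₁₀(132.1/10.6) = 21.912 dB.
L₂ = 94 − 20·log₁₀(132.1/10.6) = 94 − 21.912 = 72.09 dB(A).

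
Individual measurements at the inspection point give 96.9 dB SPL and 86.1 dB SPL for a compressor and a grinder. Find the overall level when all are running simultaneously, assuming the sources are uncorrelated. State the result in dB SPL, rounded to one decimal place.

97.2 dB SPL

For uncorrelated sources the intensities add, so convert each level to linear form, sum, and take 10·log₁₀ of the total.
Σ 10^(L/10) = 10^(96.9/10) + 10^(86.1/10) = 5.305e+09.
L_total = 10·log₁₀(5.305e+09) = 97.25 dB SPL.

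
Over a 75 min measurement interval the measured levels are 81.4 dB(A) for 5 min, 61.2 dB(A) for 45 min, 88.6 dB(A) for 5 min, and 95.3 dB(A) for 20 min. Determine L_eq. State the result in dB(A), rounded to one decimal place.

89.8 dB(A)

The energy average is taken in the linear domain: L_eq = 10·log₁₀[(Σ tᵢ·10^(Lᵢ/10))/T], T = 75 min.
Σ tᵢ·10^(Lᵢ/10) = 5·10^(81.4/10) + 45·10^(61.2/10) + 5·10^(88.6/10) + 20·10^(95.3/10) = 7.214e+10.
L_eq = 10·log₁₀(7.214e+10/75) = 89.83 dB(A).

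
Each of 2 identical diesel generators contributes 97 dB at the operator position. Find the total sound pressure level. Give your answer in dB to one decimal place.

100.0 dB

With 2 equal, uncorrelated contributions the intensity is 2× that of one unit, giving a rise of 10·log₁₀ 2.
L_total = 97 + 10·log₁₀(2) = 97 + 3.010 = 100.01 dB.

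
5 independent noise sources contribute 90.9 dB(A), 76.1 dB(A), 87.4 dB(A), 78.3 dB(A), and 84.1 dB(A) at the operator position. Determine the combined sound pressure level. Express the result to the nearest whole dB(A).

93 dB(A)

For uncorrelated sources the intensities add, so convert each level to linear form, sum, and take 10·log₁₀ of the total.
Σ 10^(L/10) = 10^(90.9/10) + 10^(76.1/10) + 10^(87.4/10) + 10^(78.3/10) + 10^(84.1/10) = 2.145e+09.
L_total = 10·log₁₀(2.145e+09) = 93.31 dB(A).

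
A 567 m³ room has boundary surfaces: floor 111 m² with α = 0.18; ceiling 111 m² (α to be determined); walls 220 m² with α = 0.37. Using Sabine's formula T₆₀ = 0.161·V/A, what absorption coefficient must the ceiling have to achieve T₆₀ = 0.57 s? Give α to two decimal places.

A = 0.161·V/T₆₀ = 0.161·567/0.57 = 160.15 m² sabins.
Absorption from the other surfaces = 111·0.18 + 220·0.37 = 101.38 m², so the ceiling must supply 58.77 m² over 111 m².
α = 58.77/111 = 0.529.

0.53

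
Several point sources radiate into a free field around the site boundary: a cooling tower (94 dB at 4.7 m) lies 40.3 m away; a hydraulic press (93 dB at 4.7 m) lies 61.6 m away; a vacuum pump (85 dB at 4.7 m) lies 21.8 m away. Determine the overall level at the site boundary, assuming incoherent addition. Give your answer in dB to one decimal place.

77.8 dB

First find each source's level at the receiver (point-source: −20·log₁₀(r/r_ref)), then combine on an intensity basis.
cooling tower: 94 − 20·log₁₀(40.3/4.7) = 94 − 18.66 = 75.34 dB.
hydraulic press: 93 − 20·log₁₀(61.6/4.7) = 93 − 22.35 = 70.65 dB.
vacuum pump: 85 − 20·log₁₀(21.8/4.7) = 85 − 13.33 = 71.67 dB.
Σ 10^(L/10) = 6.048e+07 → L_total = 10·log₁₀(6.048e+07) = 77.82 dB.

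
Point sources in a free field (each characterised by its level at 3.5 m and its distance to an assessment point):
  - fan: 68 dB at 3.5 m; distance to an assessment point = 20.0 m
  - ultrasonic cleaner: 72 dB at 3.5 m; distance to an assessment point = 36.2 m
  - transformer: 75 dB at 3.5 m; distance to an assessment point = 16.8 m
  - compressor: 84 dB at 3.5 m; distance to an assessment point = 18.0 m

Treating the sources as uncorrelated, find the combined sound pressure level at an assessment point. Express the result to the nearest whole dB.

70 dB

Propagate each source to the receiver with L = L_ref − 20·log₁₀(r/r_ref), then add intensities.
fan: 68 − 20·log₁₀(20.0/3.5) = 68 − 15.14 = 52.86 dB.
ultrasonic cleaner: 72 − 20·log₁₀(36.2/3.5) = 72 − 20.29 = 51.71 dB.
transformer: 75 − 20·log₁₀(16.8/3.5) = 75 − 13.62 = 61.38 dB.
compressor: 84 − 20·log₁₀(18.0/3.5) = 84 − 14.22 = 69.78 dB.
Σ 10^(L/10) = 1.121e+07 → L_total = 10·log₁₀(1.121e+07) = 70.50 dB.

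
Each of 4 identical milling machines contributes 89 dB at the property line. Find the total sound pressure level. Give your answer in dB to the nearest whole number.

With 4 equal, uncorrelated contributions the intensity is 4× that of one unit, giving a rise of 10·log₁₀ 4.
L_total = 89 + 10·log₁₀(4) = 89 + 6.021 = 95.02 dB.

95 dB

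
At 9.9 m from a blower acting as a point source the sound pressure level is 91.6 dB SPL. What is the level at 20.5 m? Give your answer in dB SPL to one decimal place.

85.3 dB SPL

Point-source attenuation: ΔL = 20·log₁₀(r₂/r₁) = 20·log₁₀(20.5/9.9) = 6.322 dB.
L₂ = 91.6 − 20·log₁₀(20.5/9.9) = 91.6 − 6.322 = 85.28 dB SPL.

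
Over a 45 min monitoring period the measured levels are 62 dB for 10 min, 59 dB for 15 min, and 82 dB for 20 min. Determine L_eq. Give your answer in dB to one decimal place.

L_eq = 10·log₁₀[(1/T)·Σ tᵢ·10^(Lᵢ/10)] with T = 45 min.
Σ tᵢ·10^(Lᵢ/10) = 10·10^(62/10) + 15·10^(59/10) + 20·10^(82/10) = 3.198e+09.
L_eq = 10·log₁₀(3.198e+09/45) = 78.52 dB.

78.5 dB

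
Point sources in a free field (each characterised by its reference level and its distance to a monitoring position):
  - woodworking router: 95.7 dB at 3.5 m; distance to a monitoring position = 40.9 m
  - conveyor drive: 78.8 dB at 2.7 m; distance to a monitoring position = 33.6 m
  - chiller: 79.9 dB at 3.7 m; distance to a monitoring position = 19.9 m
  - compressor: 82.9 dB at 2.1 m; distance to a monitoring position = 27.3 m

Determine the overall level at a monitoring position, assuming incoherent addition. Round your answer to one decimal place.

Propagate each source to the receiver with L = L_ref − 20·log₁₀(r/r_ref), then add intensities.
woodworking router: 95.7 − 20·log₁₀(40.9/3.5) = 95.7 − 21.35 = 74.35 dB.
conveyor drive: 78.8 − 20·log₁₀(33.6/2.7) = 78.8 − 21.90 = 56.90 dB.
chiller: 79.9 − 20·log₁₀(19.9/3.7) = 79.9 − 14.61 = 65.29 dB.
compressor: 82.9 − 20·log₁₀(27.3/2.1) = 82.9 − 22.28 = 60.62 dB.
Σ 10^(L/10) = 3.223e+07 → L_total = 10·log₁₀(3.223e+07) = 75.08 dB.

75.1 dB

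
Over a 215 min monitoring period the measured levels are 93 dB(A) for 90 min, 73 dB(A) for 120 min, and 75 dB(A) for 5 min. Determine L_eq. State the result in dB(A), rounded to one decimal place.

89.3 dB(A)

L_eq = 10·log₁₀[(1/T)·Σ tᵢ·10^(Lᵢ/10)] with T = 215 min.
Σ tᵢ·10^(Lᵢ/10) = 90·10^(93/10) + 120·10^(73/10) + 5·10^(75/10) = 1.821e+11.
L_eq = 10·log₁₀(1.821e+11/215) = 89.28 dB(A).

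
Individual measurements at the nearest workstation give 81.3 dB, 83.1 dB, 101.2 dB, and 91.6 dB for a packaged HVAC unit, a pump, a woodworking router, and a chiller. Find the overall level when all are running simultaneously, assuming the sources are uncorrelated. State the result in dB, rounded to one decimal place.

101.8 dB

Incoherent sources combine by intensity addition: L_total = 10·log₁₀(Σ 10^(L_i/10)).
Σ 10^(L/10) = 10^(81.3/10) + 10^(83.1/10) + 10^(101.2/10) + 10^(91.6/10) = 1.497e+10.
L_total = 10·log₁₀(1.497e+10) = 101.75 dB.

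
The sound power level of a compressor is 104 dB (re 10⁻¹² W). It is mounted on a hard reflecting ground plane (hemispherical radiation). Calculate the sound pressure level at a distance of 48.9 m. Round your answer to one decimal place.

Free-field hemispherical radiation: L_p = L_w − 10·log₁₀(2π·r²), r = 48.9 m.
2π·r² = 1.502e+04 m², 10·log₁₀ of that is 41.768 dB.
L_p = 104 − 41.768 = 62.23 dB.

62.2 dB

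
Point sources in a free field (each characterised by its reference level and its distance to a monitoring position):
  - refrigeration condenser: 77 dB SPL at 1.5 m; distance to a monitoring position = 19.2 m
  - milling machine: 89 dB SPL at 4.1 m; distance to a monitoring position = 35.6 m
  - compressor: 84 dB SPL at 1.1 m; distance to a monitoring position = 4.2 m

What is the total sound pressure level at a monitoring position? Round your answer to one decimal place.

74.5 dB SPL

First find each source's level at the receiver (point-source: −20·log₁₀(r/r_ref)), then combine on an intensity basis.
refrigeration condenser: 77 − 20·log₁₀(19.2/1.5) = 77 − 22.14 = 54.86 dB SPL.
milling machine: 89 − 20·log₁₀(35.6/4.1) = 89 − 18.77 = 70.23 dB SPL.
compressor: 84 − 20·log₁₀(4.2/1.1) = 84 − 11.64 = 72.36 dB SPL.
Σ 10^(L/10) = 2.807e+07 → L_total = 10·log₁₀(2.807e+07) = 74.48 dB SPL.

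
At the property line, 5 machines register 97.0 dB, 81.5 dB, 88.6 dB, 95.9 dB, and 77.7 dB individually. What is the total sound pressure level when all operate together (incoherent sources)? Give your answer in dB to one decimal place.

For uncorrelated sources the intensities add, so convert each level to linear form, sum, and take 10·log₁₀ of the total.
Σ 10^(L/10) = 10^(97.0/10) + 10^(81.5/10) + 10^(88.6/10) + 10^(95.9/10) + 10^(77.7/10) = 9.827e+09.
L_total = 10·log₁₀(9.827e+09) = 99.92 dB.

99.9 dB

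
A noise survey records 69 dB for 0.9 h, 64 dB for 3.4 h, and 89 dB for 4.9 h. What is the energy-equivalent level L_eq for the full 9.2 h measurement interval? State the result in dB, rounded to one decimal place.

The energy average is taken in the linear domain: L_eq = 10·log₁₀[(Σ tᵢ·10^(Lᵢ/10))/T], T = 9.2 h.
Σ tᵢ·10^(Lᵢ/10) = 0.9·10^(69/10) + 3.4·10^(64/10) + 4.9·10^(89/10) = 3.908e+09.
L_eq = 10·log₁₀(3.908e+09/9.2) = 86.28 dB.

86.3 dB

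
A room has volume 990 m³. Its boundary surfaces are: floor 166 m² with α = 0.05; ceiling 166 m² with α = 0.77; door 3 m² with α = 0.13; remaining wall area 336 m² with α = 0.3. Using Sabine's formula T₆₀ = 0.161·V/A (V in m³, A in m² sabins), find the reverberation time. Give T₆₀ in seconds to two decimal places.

0.67 s

Total absorption A = 166·0.05 + 166·0.77 + 3·0.13 + 336·0.3 = 237.31 m² sabins.
T₆₀ = 0.161 × 990 / 237.31 = 0.672 s.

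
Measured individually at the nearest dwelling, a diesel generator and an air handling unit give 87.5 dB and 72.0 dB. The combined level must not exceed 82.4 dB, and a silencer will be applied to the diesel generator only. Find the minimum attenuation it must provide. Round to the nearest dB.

6 dB

Fixed contribution from the other source: Σ 10^(L/10) = 10^(72.0/10) = 1.585e+07 (72.00 dB).
To meet 82.4 dB overall, the treated diesel generator may contribute at most 10^(82.4/10) − 1.585e+07 = 1.579e+08, i.e. 81.98 dB.
So the diesel generator must be reduced from 87.5 to 81.98 dB: IL = 5.52 dB.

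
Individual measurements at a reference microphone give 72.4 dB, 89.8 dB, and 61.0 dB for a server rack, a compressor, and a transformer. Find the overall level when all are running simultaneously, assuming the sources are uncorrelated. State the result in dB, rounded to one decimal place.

Incoherent sources combine by intensity addition: L_total = 10·log₁₀(Σ 10^(L_i/10)).
Σ 10^(L/10) = 10^(72.4/10) + 10^(89.8/10) + 10^(61.0/10) = 9.736e+08.
L_total = 10·log₁₀(9.736e+08) = 89.88 dB.

89.9 dB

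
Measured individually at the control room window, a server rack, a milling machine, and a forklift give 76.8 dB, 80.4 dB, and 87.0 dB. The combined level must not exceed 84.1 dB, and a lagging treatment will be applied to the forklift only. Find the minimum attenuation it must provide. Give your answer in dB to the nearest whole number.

7 dB

Everything except the forklift sums to 10^(76.8/10) + 10^(80.4/10) = 1.575e+08 in linear terms, 81.97 dB.
The limit corresponds to 10^(84.1/10) = 2.570e+08; subtracting the fixed part leaves 9.953e+07 for the forklift, i.e. 79.98 dB.
Required insertion loss = 87.0 − 79.98 = 7.02 dB.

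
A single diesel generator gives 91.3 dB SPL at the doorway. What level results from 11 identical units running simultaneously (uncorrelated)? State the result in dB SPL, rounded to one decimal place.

101.7 dB SPL

L_total = L₁ + 10·log₁₀ N for N identical incoherent sources.
L_total = 91.3 + 10·log₁₀(11) = 91.3 + 10.414 = 101.71 dB SPL.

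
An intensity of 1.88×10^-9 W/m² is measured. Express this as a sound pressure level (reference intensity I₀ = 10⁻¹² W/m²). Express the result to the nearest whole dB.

L = 10·log₁₀(I/I₀) = 10·log₁₀(1.88×10^-9/10⁻¹²) = 10·log₁₀(1.88×10^3).
L = 10·(0.2742 + 3) = 32.74 dB.

33 dB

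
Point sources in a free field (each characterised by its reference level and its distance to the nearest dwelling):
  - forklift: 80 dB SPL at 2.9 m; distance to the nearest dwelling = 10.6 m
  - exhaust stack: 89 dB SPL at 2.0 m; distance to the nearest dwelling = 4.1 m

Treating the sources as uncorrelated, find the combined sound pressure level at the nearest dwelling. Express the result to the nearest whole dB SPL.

Apply inverse-square spreading to bring every level to the receiver, then sum 10^(L/10).
forklift: 80 − 20·log₁₀(10.6/2.9) = 80 − 11.26 = 68.74 dB SPL.
exhaust stack: 89 − 20·log₁₀(4.1/2.0) = 89 − 6.24 = 82.76 dB SPL.
Σ 10^(L/10) = 1.965e+08 → L_total = 10·log₁₀(1.965e+08) = 82.93 dB SPL.

83 dB SPL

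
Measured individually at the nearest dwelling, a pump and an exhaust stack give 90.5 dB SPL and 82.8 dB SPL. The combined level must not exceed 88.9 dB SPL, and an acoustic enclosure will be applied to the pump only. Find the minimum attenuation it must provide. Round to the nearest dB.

3 dB

The untreated sources together contribute 10^(82.8/10) = 1.905e+08, i.e. 82.80 dB SPL.
The limit corresponds to 10^(88.9/10) = 7.762e+08; subtracting the fixed part leaves 5.857e+08 for the pump, i.e. 87.68 dB SPL.
Required insertion loss = 90.5 − 87.68 = 2.82 dB.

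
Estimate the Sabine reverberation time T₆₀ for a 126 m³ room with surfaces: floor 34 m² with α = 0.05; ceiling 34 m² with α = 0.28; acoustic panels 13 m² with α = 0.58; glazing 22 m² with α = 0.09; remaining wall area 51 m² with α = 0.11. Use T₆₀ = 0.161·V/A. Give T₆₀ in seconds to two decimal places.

Summing Sᵢαᵢ: 34·0.05 + 34·0.28 + 13·0.58 + 22·0.09 + 51·0.11 = 26.35 m².
T₆₀ = 0.161 × 126 / 26.35 = 0.770 s.

0.77 s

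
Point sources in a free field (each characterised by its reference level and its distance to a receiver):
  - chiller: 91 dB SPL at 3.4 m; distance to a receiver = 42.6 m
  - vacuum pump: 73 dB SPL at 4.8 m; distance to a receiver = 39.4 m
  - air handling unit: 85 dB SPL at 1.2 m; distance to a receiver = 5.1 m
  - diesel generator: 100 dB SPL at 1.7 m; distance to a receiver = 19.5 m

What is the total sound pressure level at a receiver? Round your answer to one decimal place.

Propagate each source to the receiver with L = L_ref − 20·log₁₀(r/r_ref), then add intensities.
chiller: 91 − 20·log₁₀(42.6/3.4) = 91 − 21.96 = 69.04 dB SPL.
vacuum pump: 73 − 20·log₁₀(39.4/4.8) = 73 − 18.29 = 54.71 dB SPL.
air handling unit: 85 − 20·log₁₀(5.1/1.2) = 85 − 12.57 = 72.43 dB SPL.
diesel generator: 100 − 20·log₁₀(19.5/1.7) = 100 − 21.19 = 78.81 dB SPL.
Σ 10^(L/10) = 1.018e+08 → L_total = 10·log₁₀(1.018e+08) = 80.08 dB SPL.

80.1 dB SPL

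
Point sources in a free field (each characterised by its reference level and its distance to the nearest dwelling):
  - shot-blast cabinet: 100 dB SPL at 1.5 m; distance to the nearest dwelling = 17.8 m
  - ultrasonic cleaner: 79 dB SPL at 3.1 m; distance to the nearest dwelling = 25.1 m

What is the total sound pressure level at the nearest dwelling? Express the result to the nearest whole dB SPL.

Apply inverse-square spreading to bring every level to the receiver, then sum 10^(L/10).
shot-blast cabinet: 100 − 20·log₁₀(17.8/1.5) = 100 − 21.49 = 78.51 dB SPL.
ultrasonic cleaner: 79 − 20·log₁₀(25.1/3.1) = 79 − 18.17 = 60.83 dB SPL.
Σ 10^(L/10) = 7.223e+07 → L_total = 10·log₁₀(7.223e+07) = 78.59 dB SPL.

79 dB SPL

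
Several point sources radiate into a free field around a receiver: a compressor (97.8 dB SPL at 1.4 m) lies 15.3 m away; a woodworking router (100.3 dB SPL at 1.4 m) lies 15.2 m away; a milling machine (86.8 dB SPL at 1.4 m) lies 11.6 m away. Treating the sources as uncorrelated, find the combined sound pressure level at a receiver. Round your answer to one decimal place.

Propagate each source to the receiver with L = L_ref − 20·log₁₀(r/r_ref), then add intensities.
compressor: 97.8 − 20·log₁₀(15.3/1.4) = 97.8 − 20.77 = 77.03 dB SPL.
woodworking router: 100.3 − 20·log₁₀(15.2/1.4) = 100.3 − 20.71 = 79.59 dB SPL.
milling machine: 86.8 − 20·log₁₀(11.6/1.4) = 86.8 − 18.37 = 68.43 dB SPL.
Σ 10^(L/10) = 1.483e+08 → L_total = 10·log₁₀(1.483e+08) = 81.71 dB SPL.

81.7 dB SPL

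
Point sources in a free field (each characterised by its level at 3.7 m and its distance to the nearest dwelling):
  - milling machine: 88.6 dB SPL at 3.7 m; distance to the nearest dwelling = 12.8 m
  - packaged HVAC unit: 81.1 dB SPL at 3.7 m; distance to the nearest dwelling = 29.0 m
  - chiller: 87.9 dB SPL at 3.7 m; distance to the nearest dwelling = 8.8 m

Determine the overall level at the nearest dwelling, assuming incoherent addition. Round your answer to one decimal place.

Propagate each source to the receiver with L = L_ref − 20·log₁₀(r/r_ref), then add intensities.
milling machine: 88.6 − 20·log₁₀(12.8/3.7) = 88.6 − 10.78 = 77.82 dB SPL.
packaged HVAC unit: 81.1 − 20·log₁₀(29.0/3.7) = 81.1 − 17.88 = 63.22 dB SPL.
chiller: 87.9 − 20·log₁₀(8.8/3.7) = 87.9 − 7.53 = 80.37 dB SPL.
Σ 10^(L/10) = 1.716e+08 → L_total = 10·log₁₀(1.716e+08) = 82.35 dB SPL.

82.3 dB SPL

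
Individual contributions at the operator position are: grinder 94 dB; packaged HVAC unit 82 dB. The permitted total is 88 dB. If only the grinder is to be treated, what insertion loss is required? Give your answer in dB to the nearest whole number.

Everything except the grinder sums to 10^(82/10) = 1.585e+08 in linear terms, 82.00 dB.
The limit corresponds to 10^(88/10) = 6.310e+08; subtracting the fixed part leaves 4.725e+08 for the grinder, i.e. 86.74 dB.
Required insertion loss = 94 − 86.74 = 7.26 dB.

7 dB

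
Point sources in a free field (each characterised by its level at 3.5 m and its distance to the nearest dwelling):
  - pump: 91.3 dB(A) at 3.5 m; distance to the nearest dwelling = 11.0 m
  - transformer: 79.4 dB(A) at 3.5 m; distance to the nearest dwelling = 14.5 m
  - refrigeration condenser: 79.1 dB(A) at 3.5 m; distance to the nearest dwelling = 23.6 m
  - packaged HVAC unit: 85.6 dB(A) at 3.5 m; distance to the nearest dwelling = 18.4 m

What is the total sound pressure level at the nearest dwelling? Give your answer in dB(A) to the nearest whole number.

Propagate each source to the receiver with L = L_ref − 20·log₁₀(r/r_ref), then add intensities.
pump: 91.3 − 20·log₁₀(11.0/3.5) = 91.3 − 9.95 = 81.35 dB(A).
transformer: 79.4 − 20·log₁₀(14.5/3.5) = 79.4 − 12.35 = 67.05 dB(A).
refrigeration condenser: 79.1 − 20·log₁₀(23.6/3.5) = 79.1 − 16.58 = 62.52 dB(A).
packaged HVAC unit: 85.6 − 20·log₁₀(18.4/3.5) = 85.6 − 14.41 = 71.19 dB(A).
Σ 10^(L/10) = 1.566e+08 → L_total = 10·log₁₀(1.566e+08) = 81.95 dB(A).

82 dB(A)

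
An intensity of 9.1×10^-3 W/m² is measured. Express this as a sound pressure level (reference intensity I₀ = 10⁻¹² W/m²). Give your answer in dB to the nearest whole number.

I/I₀ = 9.1×10^-3/10⁻¹² = 9.1×10^9, and L = 10·log₁₀(I/I₀).
L = 10·(0.9590 + 9) = 99.59 dB.

100 dB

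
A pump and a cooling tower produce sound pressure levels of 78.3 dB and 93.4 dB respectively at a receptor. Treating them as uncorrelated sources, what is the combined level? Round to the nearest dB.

For uncorrelated sources the intensities add, so convert each level to linear form, sum, and take 10·log₁₀ of the total.
Σ 10^(L/10) = 10^(78.3/10) + 10^(93.4/10) = 2.255e+09.
L_total = 10·log₁₀(2.255e+09) = 93.53 dB.

94 dB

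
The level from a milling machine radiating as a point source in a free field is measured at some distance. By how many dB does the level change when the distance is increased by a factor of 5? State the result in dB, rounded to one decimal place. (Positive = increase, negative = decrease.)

Point-source spreading: ΔL = −20·log₁₀(r₂/r₁).
ΔL = −20·log₁₀(5) = -13.98 dB.

-14.0 dB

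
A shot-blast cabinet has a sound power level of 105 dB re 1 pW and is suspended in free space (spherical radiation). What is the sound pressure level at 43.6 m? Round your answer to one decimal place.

Free-field spherical radiation: L_p = L_w − 10·log₁₀(4π·r²), r = 43.6 m.
4π·r² = 2.389e+04 m², 10·log₁₀ of that is 43.782 dB.
L_p = 105 − 43.782 = 61.22 dB.

61.2 dB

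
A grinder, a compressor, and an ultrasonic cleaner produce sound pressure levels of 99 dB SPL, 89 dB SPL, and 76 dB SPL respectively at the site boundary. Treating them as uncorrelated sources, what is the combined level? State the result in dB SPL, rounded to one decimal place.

99.4 dB SPL

Incoherent sources combine by intensity addition: L_total = 10·log₁₀(Σ 10^(L_i/10)).
Σ 10^(L/10) = 10^(99/10) + 10^(89/10) + 10^(76/10) = 8.777e+09.
L_total = 10·log₁₀(8.777e+09) = 99.43 dB SPL.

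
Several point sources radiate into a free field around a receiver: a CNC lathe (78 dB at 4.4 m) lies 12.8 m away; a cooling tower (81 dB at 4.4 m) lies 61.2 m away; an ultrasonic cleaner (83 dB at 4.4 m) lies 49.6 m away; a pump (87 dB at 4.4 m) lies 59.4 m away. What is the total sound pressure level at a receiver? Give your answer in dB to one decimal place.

Apply inverse-square spreading to bring every level to the receiver, then sum 10^(L/10).
CNC lathe: 78 − 20·log₁₀(12.8/4.4) = 78 − 9.28 = 68.72 dB.
cooling tower: 81 − 20·log₁₀(61.2/4.4) = 81 − 22.87 = 58.13 dB.
ultrasonic cleaner: 83 − 20·log₁₀(49.6/4.4) = 83 − 21.04 = 61.96 dB.
pump: 87 − 20·log₁₀(59.4/4.4) = 87 − 22.61 = 64.39 dB.
Σ 10^(L/10) = 1.243e+07 → L_total = 10·log₁₀(1.243e+07) = 70.94 dB.

70.9 dB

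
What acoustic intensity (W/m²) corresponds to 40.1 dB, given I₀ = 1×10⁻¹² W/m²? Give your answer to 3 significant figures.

I = I₀·10^(L/10) = 10⁻¹² × 10^(40.1/10) = 10^(-7.990).

1.02e-08 W/m²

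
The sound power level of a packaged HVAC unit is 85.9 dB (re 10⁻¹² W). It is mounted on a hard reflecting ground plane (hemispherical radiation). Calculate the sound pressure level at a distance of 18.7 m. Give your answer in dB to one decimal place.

52.5 dB

The power spreads over a hemisphere of area 2π·r², so L_p = L_w − 10·log₁₀(2π·r²).
2π·r² = 2197 m², 10·log₁₀ of that is 33.419 dB.
L_p = 85.9 − 33.419 = 52.48 dB.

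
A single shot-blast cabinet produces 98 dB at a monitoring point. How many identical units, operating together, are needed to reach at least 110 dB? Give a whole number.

16

Need L₁ + 10·log₁₀ N ≥ 110, i.e. log₁₀ N ≥ 1.20.
N ≥ 10^(12.0/10) = 15.849, so N = 16.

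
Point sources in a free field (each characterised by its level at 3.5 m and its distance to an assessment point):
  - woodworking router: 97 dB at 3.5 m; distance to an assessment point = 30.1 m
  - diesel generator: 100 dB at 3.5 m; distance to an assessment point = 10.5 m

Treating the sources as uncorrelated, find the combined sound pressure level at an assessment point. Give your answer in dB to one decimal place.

90.7 dB

Propagate each source to the receiver with L = L_ref − 20·log₁₀(r/r_ref), then add intensities.
woodworking router: 97 − 20·log₁₀(30.1/3.5) = 97 − 18.69 = 78.31 dB.
diesel generator: 100 − 20·log₁₀(10.5/3.5) = 100 − 9.54 = 90.46 dB.
Σ 10^(L/10) = 1.179e+09 → L_total = 10·log₁₀(1.179e+09) = 90.71 dB.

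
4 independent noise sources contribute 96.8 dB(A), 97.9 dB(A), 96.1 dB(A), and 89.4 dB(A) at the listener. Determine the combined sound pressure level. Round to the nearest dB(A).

Incoherent sources combine by intensity addition: L_total = 10·log₁₀(Σ 10^(L_i/10)).
Σ 10^(L/10) = 10^(96.8/10) + 10^(97.9/10) + 10^(96.1/10) + 10^(89.4/10) = 1.590e+10.
L_total = 10·log₁₀(1.590e+10) = 102.01 dB(A).

102 dB(A)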